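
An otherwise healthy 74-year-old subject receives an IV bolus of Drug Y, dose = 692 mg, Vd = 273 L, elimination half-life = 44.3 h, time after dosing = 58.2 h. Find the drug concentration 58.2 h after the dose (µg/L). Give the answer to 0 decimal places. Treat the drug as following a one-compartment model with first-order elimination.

1020 µg/L

C₀ = Dose / Vd = 692.0 / 273 = 2.535 mg/L
k = ln2 / t½ = 0.693147 / 44.3 = 0.01565 h⁻¹
C = C₀ · e^(−k·t) = 2.535 × e^(−0.01565 × 58.2)
  = 2.535 × 0.4022 = 1.020 mg/L
Convert: 1.020 mg/L × 1000 = 1020 µg/L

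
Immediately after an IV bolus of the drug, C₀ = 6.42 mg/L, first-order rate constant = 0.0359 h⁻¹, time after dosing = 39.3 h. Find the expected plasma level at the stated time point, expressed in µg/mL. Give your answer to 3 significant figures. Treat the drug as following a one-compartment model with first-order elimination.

C = C₀ · e^(−k·t) = 6.420 × e^(−0.03590 × 39.3)
  = 6.420 × 0.2439 = 1.566 mg/L
(1.566 mg/L = 1.566 µg/mL)

1.57 µg/mL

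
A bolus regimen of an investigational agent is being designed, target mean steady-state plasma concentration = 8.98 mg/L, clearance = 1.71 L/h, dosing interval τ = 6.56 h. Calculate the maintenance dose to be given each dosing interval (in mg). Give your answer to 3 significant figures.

101 mg

At steady state, Dose/τ = Css × CL.
Dose = Css × CL × τ = 8.98 × 1.710 × 6.56 = 100.7 mg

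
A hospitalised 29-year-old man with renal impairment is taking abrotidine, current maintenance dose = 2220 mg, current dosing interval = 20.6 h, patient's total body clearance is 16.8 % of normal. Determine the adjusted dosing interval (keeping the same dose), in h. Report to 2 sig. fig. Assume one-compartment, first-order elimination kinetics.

120 h

To keep the same average steady-state level, dosing rate must scale with clearance.
CL ratio = 16.8 / 100 = 0.1680
New interval (same dose) = 20.6 / 0.1680 = 122.6 h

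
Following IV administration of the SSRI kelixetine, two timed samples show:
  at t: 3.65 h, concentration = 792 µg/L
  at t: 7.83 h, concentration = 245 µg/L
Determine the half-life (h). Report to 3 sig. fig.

2.47 h

k = ln(C₁/C₂) / (t₂ − t₁) = ln(792/245) / (7.83 − 3.65)
  = 1.173 / 4.180 = 0.2806 h⁻¹
t½ = ln2 / k = 0.693147 / 0.2806 = 2.470 h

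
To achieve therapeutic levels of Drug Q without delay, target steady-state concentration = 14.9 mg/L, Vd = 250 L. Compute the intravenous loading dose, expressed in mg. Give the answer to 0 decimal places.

3725 mg

LD = Css × Vd = 14.9 × 250 = 3725 mg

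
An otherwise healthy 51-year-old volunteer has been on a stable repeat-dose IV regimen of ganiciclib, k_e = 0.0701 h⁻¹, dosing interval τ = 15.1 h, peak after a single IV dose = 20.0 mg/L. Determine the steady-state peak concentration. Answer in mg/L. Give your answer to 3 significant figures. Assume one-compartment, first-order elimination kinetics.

30.6 mg/L

e^(−kτ) = e^(−0.07010 × 15.1) = 0.3470
Accumulation ratio R = 1 / (1 − e^(−kτ)) = 1 / (1 − 0.3470) = 1.531
Steady-state peak = C₀ × R = 20.0 × 1.531 = 30.62 mg/L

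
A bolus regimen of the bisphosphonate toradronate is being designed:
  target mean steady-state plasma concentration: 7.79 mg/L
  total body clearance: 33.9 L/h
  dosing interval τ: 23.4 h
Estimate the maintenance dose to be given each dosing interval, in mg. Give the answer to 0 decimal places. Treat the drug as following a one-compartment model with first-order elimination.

At steady state, Dose/τ = Css × CL.
Dose = Css × CL × τ = 7.79 × 33.90 × 23.4 = 6179 mg

6179 mg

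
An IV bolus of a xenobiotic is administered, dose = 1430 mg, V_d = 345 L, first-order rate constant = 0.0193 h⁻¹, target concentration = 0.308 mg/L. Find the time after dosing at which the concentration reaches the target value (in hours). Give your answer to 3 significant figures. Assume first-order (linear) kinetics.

C₀ = Dose / Vd = 1430 / 345 = 4.145 mg/L
t = ln(C₀ / C) / k = ln(4.145 / 0.308) / 0.01930
  = ln(13.46) / 0.01930 = 2.600 / 0.01930 = 134.7 h

135 h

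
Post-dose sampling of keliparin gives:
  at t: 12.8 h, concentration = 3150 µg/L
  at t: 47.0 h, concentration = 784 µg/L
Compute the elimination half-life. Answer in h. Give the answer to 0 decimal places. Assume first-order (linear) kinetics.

k = ln(C₁/C₂) / (t₂ − t₁) = ln(3150/784) / (47.0 − 12.8)
  = 1.391 / 34.20 = 0.04067 h⁻¹
t½ = ln2 / k = 0.693147 / 0.04067 = 17.04 h

17 h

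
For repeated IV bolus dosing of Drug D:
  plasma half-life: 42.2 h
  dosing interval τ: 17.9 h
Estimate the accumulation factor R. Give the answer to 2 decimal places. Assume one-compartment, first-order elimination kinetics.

3.93

k = ln2 / t½ = 0.693147 / 42.2 = 0.01643 h⁻¹
e^(−kτ) = e^(−0.01643 × 17.9) = 0.7452
Accumulation ratio R = 1 / (1 − e^(−kτ)) = 1 / (1 − 0.7452) = 3.925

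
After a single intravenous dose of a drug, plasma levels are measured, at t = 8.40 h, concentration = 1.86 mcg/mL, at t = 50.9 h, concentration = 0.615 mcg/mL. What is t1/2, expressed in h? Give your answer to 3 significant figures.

k = ln(C₁/C₂) / (t₂ − t₁) = ln(1.86/0.615) / (50.9 − 8.40)
  = 1.107 / 42.50 = 0.02605 h⁻¹
t½ = ln2 / k = 0.693147 / 0.02605 = 26.61 h

26.6 h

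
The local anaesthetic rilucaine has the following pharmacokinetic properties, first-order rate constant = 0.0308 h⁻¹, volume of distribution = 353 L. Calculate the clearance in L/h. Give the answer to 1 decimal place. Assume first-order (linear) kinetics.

CL = k × Vd = 0.0308 × 353 = 10.87 L/h

10.9 L/h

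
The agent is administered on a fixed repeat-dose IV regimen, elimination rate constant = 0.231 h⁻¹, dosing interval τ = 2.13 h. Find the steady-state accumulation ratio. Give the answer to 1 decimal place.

e^(−kτ) = e^(−0.2310 × 2.13) = 0.6114
Accumulation ratio R = 1 / (1 − e^(−kτ)) = 1 / (1 − 0.6114) = 2.573

2.6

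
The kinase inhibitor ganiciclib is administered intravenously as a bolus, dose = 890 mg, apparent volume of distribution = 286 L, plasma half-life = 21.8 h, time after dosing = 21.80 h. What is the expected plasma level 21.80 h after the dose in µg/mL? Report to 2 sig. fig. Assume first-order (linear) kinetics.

C₀ = Dose / Vd = 890.0 / 286 = 3.112 mg/L
k = ln2 / t½ = 0.693147 / 21.8 = 0.03180 h⁻¹
t / t½ = 21.80 / 21.8 = 1 half-lives
C = C₀ × (1/2)^1 = 3.112 × 0.5000 = 1.556 mg/L
(1.556 mg/L = 1.556 µg/mL)

1.6 µg/mL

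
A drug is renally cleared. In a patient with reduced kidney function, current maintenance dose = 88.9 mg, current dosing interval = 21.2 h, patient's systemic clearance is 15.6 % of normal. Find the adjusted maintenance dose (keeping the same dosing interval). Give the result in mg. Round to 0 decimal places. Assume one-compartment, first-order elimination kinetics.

To keep the same average steady-state level, dosing rate must scale with clearance.
CL ratio = 15.6 / 100 = 0.1560
New dose (same interval) = 88.9 × 0.1560 = 13.87 mg

14 mg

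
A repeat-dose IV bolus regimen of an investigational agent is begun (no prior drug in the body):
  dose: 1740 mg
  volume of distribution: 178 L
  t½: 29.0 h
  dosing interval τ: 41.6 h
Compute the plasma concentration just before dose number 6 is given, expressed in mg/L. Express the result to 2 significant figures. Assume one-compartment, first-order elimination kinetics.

5.7 mg/L

C₀ per dose = Dose / Vd = 1740 / 178 = 9.775 mg/L
k = ln2 / t½ = 0.693147 / 29.0 = 0.02390 h⁻¹
Fraction remaining after one interval: r = e^(−kτ) = e^(−0.02390 × 41.6) = 0.3700
Before dose 6, 5 doses have been given (aged 1τ, 2τ, 3τ, 4τ, 5τ).
C_trough = C₀ × (r + r² + … + r^5) = C₀ × r(1−r^5)/(1−r)
        = 9.775 × 0.3700 × (1 − 0.006934) / (1 − 0.3700) = 5.701 mg/L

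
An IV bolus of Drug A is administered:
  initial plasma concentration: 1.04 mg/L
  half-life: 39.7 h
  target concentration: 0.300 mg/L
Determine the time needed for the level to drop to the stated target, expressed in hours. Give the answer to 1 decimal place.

k = ln2 / t½ = 0.693147 / 39.7 = 0.01746 h⁻¹
t = ln(C₀ / C) / k = ln(1.040 / 0.300) / 0.01746
  = ln(3.467) / 0.01746 = 1.243 / 0.01746 = 71.19 h

71.2 h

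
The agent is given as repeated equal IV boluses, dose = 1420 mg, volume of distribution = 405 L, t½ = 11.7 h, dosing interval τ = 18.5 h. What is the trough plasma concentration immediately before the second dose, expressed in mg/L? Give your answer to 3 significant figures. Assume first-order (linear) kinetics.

C₀ per dose = Dose / Vd = 1420 / 405 = 3.506 mg/L
k = ln2 / t½ = 0.693147 / 11.7 = 0.05924 h⁻¹
Fraction remaining after one interval: r = e^(−kτ) = e^(−0.05924 × 18.5) = 0.3342
Before dose 2, 1 dose has been given (aged 1τ).
C_trough = C₀ × r = 3.506 × 0.3342 = 1.172 mg/L

1.17 mg/L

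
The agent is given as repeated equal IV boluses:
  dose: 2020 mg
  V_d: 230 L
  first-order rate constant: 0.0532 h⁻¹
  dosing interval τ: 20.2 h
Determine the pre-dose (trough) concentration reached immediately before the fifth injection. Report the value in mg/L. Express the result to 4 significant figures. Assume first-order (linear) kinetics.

4.491 mg/L

C₀ per dose = Dose / Vd = 2020 / 230 = 8.783 mg/L
Fraction remaining after one interval: r = e^(−kτ) = e^(−0.05320 × 20.2) = 0.3414
Before dose 5, 4 doses have been given (aged 1τ, 2τ, 3τ, 4τ).
C_trough = C₀ × (r + r² + … + r^4) = C₀ × r(1−r^4)/(1−r)
        = 8.783 × 0.3414 × (1 − 0.01358) / (1 − 0.3414) = 4.491 mg/L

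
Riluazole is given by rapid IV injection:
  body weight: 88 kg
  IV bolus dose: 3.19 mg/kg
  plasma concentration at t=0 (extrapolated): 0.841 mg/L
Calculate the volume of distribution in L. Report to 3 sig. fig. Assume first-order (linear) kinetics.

Dose = 3.19 × 88 = 280.7 mg
Vd = Dose / C₀ = 280.7 / 0.841 = 333.8 L

334 L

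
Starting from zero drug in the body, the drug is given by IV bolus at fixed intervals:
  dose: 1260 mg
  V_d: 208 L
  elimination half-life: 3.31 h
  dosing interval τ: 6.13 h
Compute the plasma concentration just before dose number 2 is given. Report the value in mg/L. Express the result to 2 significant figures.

C₀ per dose = Dose / Vd = 1260 / 208 = 6.058 mg/L
k = ln2 / t½ = 0.693147 / 3.31 = 0.2094 h⁻¹
Fraction remaining after one interval: r = e^(−kτ) = e^(−0.2094 × 6.13) = 0.2770
Before dose 2, 1 dose has been given (aged 1τ).
C_trough = C₀ × r = 6.058 × 0.2770 = 1.678 mg/L

1.7 mg/L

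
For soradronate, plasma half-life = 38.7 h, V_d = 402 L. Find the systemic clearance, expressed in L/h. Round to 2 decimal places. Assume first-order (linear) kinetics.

k = ln2 / t½ = 0.693147 / 38.7 = 0.01791 h⁻¹
CL = k × Vd = 0.01791 × 402 = 7.200 L/h

7.20 L/h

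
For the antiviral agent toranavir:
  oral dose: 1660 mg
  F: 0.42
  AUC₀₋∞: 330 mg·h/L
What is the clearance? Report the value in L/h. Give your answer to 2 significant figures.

2.1 L/h

CL = F·Dose / AUC = 0.42 × 1660 / 330 = 2.113 L/h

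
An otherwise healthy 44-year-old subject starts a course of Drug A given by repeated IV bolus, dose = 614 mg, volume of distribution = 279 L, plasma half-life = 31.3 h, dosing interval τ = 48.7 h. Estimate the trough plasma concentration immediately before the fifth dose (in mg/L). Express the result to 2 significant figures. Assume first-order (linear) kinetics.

C₀ per dose = Dose / Vd = 614 / 279 = 2.201 mg/L
k = ln2 / t½ = 0.693147 / 31.3 = 0.02215 h⁻¹
Fraction remaining after one interval: r = e^(−kτ) = e^(−0.02215 × 48.7) = 0.3400
Before dose 5, 4 doses have been given (aged 1τ, 2τ, 3τ, 4τ).
C_trough = C₀ × (r + r² + … + r^4) = C₀ × r(1−r^4)/(1−r)
        = 2.201 × 0.3400 × (1 − 0.01336) / (1 − 0.3400) = 1.119 mg/L

1.1 mg/L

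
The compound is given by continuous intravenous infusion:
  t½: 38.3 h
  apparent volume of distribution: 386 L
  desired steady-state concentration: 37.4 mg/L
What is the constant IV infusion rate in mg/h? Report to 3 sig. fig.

261 mg/h

k = ln2 / t½ = 0.693147 / 38.3 = 0.01810 h⁻¹
CL = k × Vd = 0.01810 × 386 = 6.987 L/h
At steady state, infusion rate R₀ = Css × CL = 37.4 × 6.987 = 261.3 mg/h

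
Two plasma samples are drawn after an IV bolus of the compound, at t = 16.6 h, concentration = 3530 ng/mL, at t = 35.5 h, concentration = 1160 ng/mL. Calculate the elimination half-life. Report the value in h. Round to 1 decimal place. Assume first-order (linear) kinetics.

11.8 h

k = ln(C₁/C₂) / (t₂ − t₁) = ln(3530/1160) / (35.5 − 16.6)
  = 1.113 / 18.90 = 0.05889 h⁻¹
t½ = ln2 / k = 0.693147 / 0.05889 = 11.77 h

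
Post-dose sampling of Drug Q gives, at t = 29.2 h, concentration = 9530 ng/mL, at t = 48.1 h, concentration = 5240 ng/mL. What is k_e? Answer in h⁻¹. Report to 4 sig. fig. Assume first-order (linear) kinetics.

k = ln(C₁/C₂) / (t₂ − t₁) = ln(9530/5240) / (48.1 − 29.2)
  = 0.5981 / 18.90 = 0.03165 h⁻¹

0.03165 h⁻¹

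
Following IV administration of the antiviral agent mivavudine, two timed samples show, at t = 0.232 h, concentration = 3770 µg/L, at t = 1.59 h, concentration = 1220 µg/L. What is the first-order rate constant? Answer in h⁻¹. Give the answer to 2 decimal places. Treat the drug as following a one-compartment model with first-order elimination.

k = ln(C₁/C₂) / (t₂ − t₁) = ln(3770/1220) / (1.59 − 0.232)
  = 1.128 / 1.358 = 0.8306 h⁻¹

0.83 h⁻¹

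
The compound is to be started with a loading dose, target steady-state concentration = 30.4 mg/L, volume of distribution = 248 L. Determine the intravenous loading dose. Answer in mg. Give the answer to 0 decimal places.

LD = Css × Vd = 30.4 × 248 = 7539 mg

7539 mg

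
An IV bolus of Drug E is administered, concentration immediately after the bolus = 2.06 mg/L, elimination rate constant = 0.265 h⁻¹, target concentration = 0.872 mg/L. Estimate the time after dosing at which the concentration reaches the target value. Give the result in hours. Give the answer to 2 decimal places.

t = ln(C₀ / C) / k = ln(2.060 / 0.872) / 0.2650
  = ln(2.362) / 0.2650 = 0.8595 / 0.2650 = 3.243 h

3.24 h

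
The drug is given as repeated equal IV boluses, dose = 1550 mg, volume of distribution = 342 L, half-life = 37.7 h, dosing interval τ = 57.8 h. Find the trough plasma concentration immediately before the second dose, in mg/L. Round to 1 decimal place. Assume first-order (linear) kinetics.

1.6 mg/L

C₀ per dose = Dose / Vd = 1550 / 342 = 4.532 mg/L
k = ln2 / t½ = 0.693147 / 37.7 = 0.01839 h⁻¹
Fraction remaining after one interval: r = e^(−kτ) = e^(−0.01839 × 57.8) = 0.3454
Before dose 2, 1 dose has been given (aged 1τ).
C_trough = C₀ × r = 4.532 × 0.3454 = 1.565 mg/L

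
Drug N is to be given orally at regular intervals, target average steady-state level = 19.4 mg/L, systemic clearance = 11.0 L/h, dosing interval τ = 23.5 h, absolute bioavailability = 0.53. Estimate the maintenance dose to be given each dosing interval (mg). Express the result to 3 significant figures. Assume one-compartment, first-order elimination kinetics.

9460 mg

At steady state, F × (Dose/τ) = Css × CL.
Dose = Css × CL × τ / F = 19.4 × 11.00 × 23.5 / 0.53 = 9462 mg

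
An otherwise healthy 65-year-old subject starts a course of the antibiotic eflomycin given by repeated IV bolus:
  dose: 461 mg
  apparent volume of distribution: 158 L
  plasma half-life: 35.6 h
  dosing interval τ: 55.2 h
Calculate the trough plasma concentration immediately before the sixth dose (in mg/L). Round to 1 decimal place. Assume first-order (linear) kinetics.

C₀ per dose = Dose / Vd = 461 / 158 = 2.918 mg/L
k = ln2 / t½ = 0.693147 / 35.6 = 0.01947 h⁻¹
Fraction remaining after one interval: r = e^(−kτ) = e^(−0.01947 × 55.2) = 0.3414
Before dose 6, 5 doses have been given (aged 1τ, 2τ, 3τ, 4τ, 5τ).
C_trough = C₀ × (r + r² + … + r^5) = C₀ × r(1−r^5)/(1−r)
        = 2.918 × 0.3414 × (1 − 0.004638) / (1 − 0.3414) = 1.506 mg/L

1.5 mg/L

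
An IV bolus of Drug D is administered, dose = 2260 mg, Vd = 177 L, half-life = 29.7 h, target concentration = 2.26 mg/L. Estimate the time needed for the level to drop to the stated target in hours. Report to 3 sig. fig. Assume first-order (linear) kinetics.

C₀ = Dose / Vd = 2260 / 177 = 12.77 mg/L
k = ln2 / t½ = 0.693147 / 29.7 = 0.02334 h⁻¹
t = ln(C₀ / C) / k = ln(12.77 / 2.26) / 0.02334
  = ln(5.650) / 0.02334 = 1.732 / 0.02334 = 74.21 h

74.2 h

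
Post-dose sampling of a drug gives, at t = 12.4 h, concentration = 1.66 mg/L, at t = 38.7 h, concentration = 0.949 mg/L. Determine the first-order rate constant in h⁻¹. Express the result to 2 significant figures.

0.021 h⁻¹

k = ln(C₁/C₂) / (t₂ − t₁) = ln(1.66/0.949) / (38.7 − 12.4)
  = 0.5592 / 26.30 = 0.02126 h⁻¹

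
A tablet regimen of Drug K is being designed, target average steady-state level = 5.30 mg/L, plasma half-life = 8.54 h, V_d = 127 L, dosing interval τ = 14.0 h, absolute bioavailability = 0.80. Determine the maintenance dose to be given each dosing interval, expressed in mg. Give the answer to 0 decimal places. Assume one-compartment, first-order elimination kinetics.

k = ln2 / t½ = 0.693147 / 8.54 = 0.08116 h⁻¹
CL = k × Vd = 0.08116 × 127 = 10.31 L/h
At steady state, F × (Dose/τ) = Css × CL.
Dose = Css × CL × τ / F = 5.30 × 10.31 × 14.0 / 0.80 = 956.3 mg

956 mg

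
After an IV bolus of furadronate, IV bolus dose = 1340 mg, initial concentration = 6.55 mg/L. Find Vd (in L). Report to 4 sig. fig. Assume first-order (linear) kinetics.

Vd = Dose / C₀ = 1340 / 6.55 = 204.6 L

204.6 L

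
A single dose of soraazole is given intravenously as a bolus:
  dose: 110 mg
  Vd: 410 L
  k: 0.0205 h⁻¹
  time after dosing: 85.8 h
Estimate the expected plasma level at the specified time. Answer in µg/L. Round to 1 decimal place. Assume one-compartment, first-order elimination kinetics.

46.2 µg/L

C₀ = Dose / Vd = 110.0 / 410 = 0.2683 mg/L
C = C₀ · e^(−k·t) = 0.2683 × e^(−0.02050 × 85.8)
  = 0.2683 × 0.1722 = 0.04620 mg/L
Convert: 0.04620 mg/L × 1000 = 46.20 µg/L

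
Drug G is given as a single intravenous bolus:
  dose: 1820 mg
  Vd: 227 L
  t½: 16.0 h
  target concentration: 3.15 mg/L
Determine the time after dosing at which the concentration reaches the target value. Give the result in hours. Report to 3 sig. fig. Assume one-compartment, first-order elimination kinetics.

21.6 h

C₀ = Dose / Vd = 1820 / 227 = 8.018 mg/L
k = ln2 / t½ = 0.693147 / 16.0 = 0.04332 h⁻¹
t = ln(C₀ / C) / k = ln(8.018 / 3.15) / 0.04332
  = ln(2.545) / 0.04332 = 0.9341 / 0.04332 = 21.56 h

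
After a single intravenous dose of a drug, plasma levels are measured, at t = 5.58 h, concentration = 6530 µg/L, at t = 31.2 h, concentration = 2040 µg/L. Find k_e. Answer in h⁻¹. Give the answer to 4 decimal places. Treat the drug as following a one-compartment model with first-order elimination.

k = ln(C₁/C₂) / (t₂ − t₁) = ln(6530/2040) / (31.2 − 5.58)
  = 1.163 / 25.62 = 0.04539 h⁻¹

0.0454 h⁻¹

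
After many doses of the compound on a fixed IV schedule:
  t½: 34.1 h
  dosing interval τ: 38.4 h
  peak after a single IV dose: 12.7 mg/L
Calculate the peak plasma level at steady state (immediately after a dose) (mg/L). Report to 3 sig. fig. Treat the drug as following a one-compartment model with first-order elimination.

k = ln2 / t½ = 0.693147 / 34.1 = 0.02033 h⁻¹
e^(−kτ) = e^(−0.02033 × 38.4) = 0.4581
Accumulation ratio R = 1 / (1 − e^(−kτ)) = 1 / (1 − 0.4581) = 1.845
Steady-state peak = C₀ × R = 12.7 × 1.845 = 23.43 mg/L

23.4 mg/L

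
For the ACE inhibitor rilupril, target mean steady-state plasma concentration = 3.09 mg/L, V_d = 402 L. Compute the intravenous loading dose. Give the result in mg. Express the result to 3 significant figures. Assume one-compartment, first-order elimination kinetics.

LD = Css × Vd = 3.09 × 402 = 1242 mg

1240 mg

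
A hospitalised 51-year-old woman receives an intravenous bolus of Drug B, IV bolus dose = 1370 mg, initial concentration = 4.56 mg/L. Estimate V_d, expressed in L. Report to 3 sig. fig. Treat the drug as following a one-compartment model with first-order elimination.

300 L

Vd = Dose / C₀ = 1370 / 4.56 = 300.4 L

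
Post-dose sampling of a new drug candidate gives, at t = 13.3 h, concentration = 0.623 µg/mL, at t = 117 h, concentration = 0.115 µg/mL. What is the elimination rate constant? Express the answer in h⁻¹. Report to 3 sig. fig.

k = ln(C₁/C₂) / (t₂ − t₁) = ln(0.623/0.115) / (117 − 13.3)
  = 1.690 / 103.7 = 0.01630 h⁻¹

0.0163 h⁻¹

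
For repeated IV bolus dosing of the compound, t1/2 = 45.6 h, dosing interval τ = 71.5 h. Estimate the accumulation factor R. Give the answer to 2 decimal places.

1.51

k = ln2 / t½ = 0.693147 / 45.6 = 0.01520 h⁻¹
e^(−kτ) = e^(−0.01520 × 71.5) = 0.3373
Accumulation ratio R = 1 / (1 − e^(−kτ)) = 1 / (1 − 0.3373) = 1.509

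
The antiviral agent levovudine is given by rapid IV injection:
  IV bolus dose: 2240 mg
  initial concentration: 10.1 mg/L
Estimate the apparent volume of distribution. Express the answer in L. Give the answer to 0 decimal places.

Vd = Dose / C₀ = 2240 / 10.1 = 221.8 L

222 L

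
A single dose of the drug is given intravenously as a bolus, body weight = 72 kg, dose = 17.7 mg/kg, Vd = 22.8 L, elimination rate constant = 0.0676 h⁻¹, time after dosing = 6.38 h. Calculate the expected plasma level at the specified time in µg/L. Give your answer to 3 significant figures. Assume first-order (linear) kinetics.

36300 µg/L

Total dose = 17.7 × 72 = 1274 mg
C₀ = Dose / Vd = 1274 / 22.8 = 55.88 mg/L
C = C₀ · e^(−k·t) = 55.88 × e^(−0.06760 × 6.38)
  = 55.88 × 0.6497 = 36.31 mg/L
Convert: 36.31 mg/L × 1000 = 36310 µg/L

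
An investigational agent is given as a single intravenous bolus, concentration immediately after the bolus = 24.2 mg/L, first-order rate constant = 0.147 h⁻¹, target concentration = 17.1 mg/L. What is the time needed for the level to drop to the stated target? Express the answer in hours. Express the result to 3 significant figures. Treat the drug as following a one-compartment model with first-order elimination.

2.36 h

t = ln(C₀ / C) / k = ln(24.20 / 17.1) / 0.1470
  = ln(1.415) / 0.1470 = 0.3471 / 0.1470 = 2.361 h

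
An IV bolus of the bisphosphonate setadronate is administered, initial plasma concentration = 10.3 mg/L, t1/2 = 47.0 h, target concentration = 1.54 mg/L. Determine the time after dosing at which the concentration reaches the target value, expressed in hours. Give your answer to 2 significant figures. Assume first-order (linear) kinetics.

130 h

k = ln2 / t½ = 0.693147 / 47.0 = 0.01475 h⁻¹
t = ln(C₀ / C) / k = ln(10.30 / 1.54) / 0.01475
  = ln(6.688) / 0.01475 = 1.900 / 0.01475 = 128.8 h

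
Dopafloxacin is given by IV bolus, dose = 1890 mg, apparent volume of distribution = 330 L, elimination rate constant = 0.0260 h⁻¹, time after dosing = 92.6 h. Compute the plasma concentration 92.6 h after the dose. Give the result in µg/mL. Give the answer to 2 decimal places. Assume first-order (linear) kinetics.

C₀ = Dose / Vd = 1890 / 330 = 5.727 mg/L
C = C₀ · e^(−k·t) = 5.727 × e^(−0.02600 × 92.6)
  = 5.727 × 0.09003 = 0.5156 mg/L
(0.5156 mg/L = 0.5156 µg/mL)

0.52 µg/mL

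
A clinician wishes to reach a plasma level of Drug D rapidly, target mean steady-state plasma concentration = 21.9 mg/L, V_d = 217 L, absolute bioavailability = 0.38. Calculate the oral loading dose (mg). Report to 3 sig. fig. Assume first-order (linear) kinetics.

LD = Css × Vd / F = 21.9 × 217 / 0.38 = 12510 mg

12500 mg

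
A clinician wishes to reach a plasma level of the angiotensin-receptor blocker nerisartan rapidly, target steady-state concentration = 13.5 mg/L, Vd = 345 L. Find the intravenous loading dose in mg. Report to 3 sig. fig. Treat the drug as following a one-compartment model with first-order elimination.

4660 mg

LD = Css × Vd = 13.5 × 345 = 4658 mg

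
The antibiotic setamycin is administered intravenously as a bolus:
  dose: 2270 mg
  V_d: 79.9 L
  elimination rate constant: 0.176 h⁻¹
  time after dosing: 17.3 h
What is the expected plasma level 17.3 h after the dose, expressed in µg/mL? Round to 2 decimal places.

1.35 µg/mL

C₀ = Dose / Vd = 2270 / 79.9 = 28.41 mg/L
C = C₀ · e^(−k·t) = 28.41 × e^(−0.1760 × 17.3)
  = 28.41 × 0.04761 = 1.353 mg/L
(1.353 mg/L = 1.353 µg/mL)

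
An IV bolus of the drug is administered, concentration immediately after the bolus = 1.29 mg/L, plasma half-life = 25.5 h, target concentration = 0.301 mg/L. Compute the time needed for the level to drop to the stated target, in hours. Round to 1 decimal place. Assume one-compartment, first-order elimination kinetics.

k = ln2 / t½ = 0.693147 / 25.5 = 0.02718 h⁻¹
t = ln(C₀ / C) / k = ln(1.290 / 0.301) / 0.02718
  = ln(4.286) / 0.02718 = 1.455 / 0.02718 = 53.53 h

53.5 h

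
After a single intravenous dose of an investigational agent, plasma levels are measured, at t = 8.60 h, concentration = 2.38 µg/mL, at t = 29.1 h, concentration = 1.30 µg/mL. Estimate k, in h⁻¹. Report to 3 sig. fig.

k = ln(C₁/C₂) / (t₂ − t₁) = ln(2.38/1.30) / (29.1 − 8.60)
  = 0.6047 / 20.50 = 0.02950 h⁻¹

0.0295 h⁻¹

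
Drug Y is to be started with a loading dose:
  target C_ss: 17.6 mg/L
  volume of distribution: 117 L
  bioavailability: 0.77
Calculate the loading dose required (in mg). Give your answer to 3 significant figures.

LD = Css × Vd / F = 17.6 × 117 / 0.77 = 2674 mg

2670 mg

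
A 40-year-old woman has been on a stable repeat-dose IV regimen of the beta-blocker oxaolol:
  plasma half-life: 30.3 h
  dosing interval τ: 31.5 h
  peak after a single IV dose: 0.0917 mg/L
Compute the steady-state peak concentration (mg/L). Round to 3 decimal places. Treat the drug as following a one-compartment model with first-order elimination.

k = ln2 / t½ = 0.693147 / 30.3 = 0.02288 h⁻¹
e^(−kτ) = e^(−0.02288 × 31.5) = 0.4864
Accumulation ratio R = 1 / (1 − e^(−kτ)) = 1 / (1 − 0.4864) = 1.947
Steady-state peak = C₀ × R = 0.0917 × 1.947 = 0.1785 mg/L

0.179 mg/L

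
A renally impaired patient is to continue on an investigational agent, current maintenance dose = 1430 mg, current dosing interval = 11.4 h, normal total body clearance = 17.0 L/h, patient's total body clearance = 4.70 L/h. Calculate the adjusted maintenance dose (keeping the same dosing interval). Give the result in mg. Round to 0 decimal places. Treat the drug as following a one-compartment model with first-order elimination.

To keep the same average steady-state level, dosing rate must scale with clearance.
CL ratio = 4.70 / 17.0 = 0.2765
New dose (same interval) = 1430 × 0.2765 = 395.4 mg

395 mg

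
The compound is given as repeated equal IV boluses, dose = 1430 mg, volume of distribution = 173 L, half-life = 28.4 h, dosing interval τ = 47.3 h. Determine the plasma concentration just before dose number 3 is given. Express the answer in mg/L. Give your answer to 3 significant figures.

C₀ per dose = Dose / Vd = 1430 / 173 = 8.266 mg/L
k = ln2 / t½ = 0.693147 / 28.4 = 0.02441 h⁻¹
Fraction remaining after one interval: r = e^(−kτ) = e^(−0.02441 × 47.3) = 0.3152
Before dose 3, 2 doses have been given (aged 1τ, 2τ).
C_trough = C₀ × (r + r²) = 8.266 × (0.3152 + 0.09935) = 3.427 mg/L

3.43 mg/L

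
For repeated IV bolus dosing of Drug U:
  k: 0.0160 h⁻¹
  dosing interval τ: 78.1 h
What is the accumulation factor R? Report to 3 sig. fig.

1.40

e^(−kτ) = e^(−0.01600 × 78.1) = 0.2866
Accumulation ratio R = 1 / (1 − e^(−kτ)) = 1 / (1 − 0.2866) = 1.402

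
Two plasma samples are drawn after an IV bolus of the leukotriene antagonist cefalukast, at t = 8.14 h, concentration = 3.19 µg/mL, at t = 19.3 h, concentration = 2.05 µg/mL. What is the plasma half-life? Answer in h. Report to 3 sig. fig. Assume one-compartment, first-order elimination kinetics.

k = ln(C₁/C₂) / (t₂ − t₁) = ln(3.19/2.05) / (19.3 − 8.14)
  = 0.4422 / 11.16 = 0.03962 h⁻¹
t½ = ln2 / k = 0.693147 / 0.03962 = 17.49 h

17.5 h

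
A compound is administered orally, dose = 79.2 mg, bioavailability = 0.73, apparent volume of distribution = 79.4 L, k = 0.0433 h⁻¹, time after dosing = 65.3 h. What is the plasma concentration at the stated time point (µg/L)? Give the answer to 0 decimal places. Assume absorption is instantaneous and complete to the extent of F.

Amount reaching circulation = F × Dose = 0.73 × 79.20 = 57.82 mg
C₀ = F·Dose / Vd = 57.82 / 79.4 = 0.7282 mg/L
C = C₀ · e^(−k·t) = 0.7282 × e^(−0.04330 × 65.3)
  = 0.7282 × 0.05916 = 0.04308 mg/L
Convert: 0.04308 mg/L × 1000 = 43.08 µg/L

43 µg/L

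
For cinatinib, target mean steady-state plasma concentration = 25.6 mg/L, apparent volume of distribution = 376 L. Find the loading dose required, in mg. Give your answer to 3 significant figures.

LD = Css × Vd = 25.6 × 376 = 9626 mg

9630 mg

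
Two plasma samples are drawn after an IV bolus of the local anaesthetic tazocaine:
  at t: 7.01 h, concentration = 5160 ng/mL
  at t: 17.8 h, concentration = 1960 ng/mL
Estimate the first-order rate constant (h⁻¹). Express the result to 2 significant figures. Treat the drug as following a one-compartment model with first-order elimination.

k = ln(C₁/C₂) / (t₂ − t₁) = ln(5160/1960) / (17.8 − 7.01)
  = 0.9680 / 10.79 = 0.08971 h⁻¹

0.090 h⁻¹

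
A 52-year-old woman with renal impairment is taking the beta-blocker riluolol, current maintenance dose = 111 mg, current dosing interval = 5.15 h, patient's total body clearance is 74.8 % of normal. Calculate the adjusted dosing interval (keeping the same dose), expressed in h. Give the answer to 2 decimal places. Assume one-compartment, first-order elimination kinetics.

To keep the same average steady-state level, dosing rate must scale with clearance.
CL ratio = 74.8 / 100 = 0.7480
New interval (same dose) = 5.15 / 0.7480 = 6.885 h

6.89 h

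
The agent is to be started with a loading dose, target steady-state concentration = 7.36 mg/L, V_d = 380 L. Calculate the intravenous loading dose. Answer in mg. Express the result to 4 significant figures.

LD = Css × Vd = 7.36 × 380 = 2797 mg

2797 mg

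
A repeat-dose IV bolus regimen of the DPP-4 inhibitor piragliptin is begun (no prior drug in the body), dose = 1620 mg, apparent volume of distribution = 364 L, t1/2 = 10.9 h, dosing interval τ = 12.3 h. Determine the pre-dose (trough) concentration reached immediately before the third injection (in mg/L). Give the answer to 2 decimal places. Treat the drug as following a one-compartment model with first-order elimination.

C₀ per dose = Dose / Vd = 1620 / 364 = 4.451 mg/L
k = ln2 / t½ = 0.693147 / 10.9 = 0.06359 h⁻¹
Fraction remaining after one interval: r = e^(−kτ) = e^(−0.06359 × 12.3) = 0.4574
Before dose 3, 2 doses have been given (aged 1τ, 2τ).
C_trough = C₀ × (r + r²) = 4.451 × (0.4574 + 0.2092) = 2.967 mg/L

2.97 mg/L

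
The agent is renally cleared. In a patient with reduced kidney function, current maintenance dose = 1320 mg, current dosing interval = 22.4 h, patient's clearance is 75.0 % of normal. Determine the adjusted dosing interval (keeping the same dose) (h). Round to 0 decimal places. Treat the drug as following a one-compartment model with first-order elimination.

30 h

To keep the same average steady-state level, dosing rate must scale with clearance.
CL ratio = 75.0 / 100 = 0.7500
New interval (same dose) = 22.4 / 0.7500 = 29.87 h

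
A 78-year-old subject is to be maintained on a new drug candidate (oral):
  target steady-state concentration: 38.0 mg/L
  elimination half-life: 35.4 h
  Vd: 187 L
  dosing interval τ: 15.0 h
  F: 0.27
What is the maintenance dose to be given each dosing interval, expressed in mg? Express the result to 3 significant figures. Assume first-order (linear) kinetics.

7730 mg

k = ln2 / t½ = 0.693147 / 35.4 = 0.01958 h⁻¹
CL = k × Vd = 0.01958 × 187 = 3.661 L/h
At steady state, F × (Dose/τ) = Css × CL.
Dose = Css × CL × τ / F = 38.0 × 3.661 × 15.0 / 0.27 = 7729 mg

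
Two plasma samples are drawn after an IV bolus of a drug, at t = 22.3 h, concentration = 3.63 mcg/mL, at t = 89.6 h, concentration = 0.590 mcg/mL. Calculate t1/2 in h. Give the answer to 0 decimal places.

26 h

k = ln(C₁/C₂) / (t₂ − t₁) = ln(3.63/0.590) / (89.6 − 22.3)
  = 1.817 / 67.30 = 0.02700 h⁻¹
t½ = ln2 / k = 0.693147 / 0.02700 = 25.67 h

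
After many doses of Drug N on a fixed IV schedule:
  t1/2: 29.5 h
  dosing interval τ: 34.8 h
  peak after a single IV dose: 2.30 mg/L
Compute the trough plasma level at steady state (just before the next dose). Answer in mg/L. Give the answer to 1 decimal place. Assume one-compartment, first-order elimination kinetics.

k = ln2 / t½ = 0.693147 / 29.5 = 0.02350 h⁻¹
e^(−kτ) = e^(−0.02350 × 34.8) = 0.4414
Accumulation ratio R = 1 / (1 − e^(−kτ)) = 1 / (1 − 0.4414) = 1.790
Steady-state trough = C₀ × R × e^(−kτ) = 2.30 × 1.790 × 0.4414 = 1.817 mg/L

1.8 mg/L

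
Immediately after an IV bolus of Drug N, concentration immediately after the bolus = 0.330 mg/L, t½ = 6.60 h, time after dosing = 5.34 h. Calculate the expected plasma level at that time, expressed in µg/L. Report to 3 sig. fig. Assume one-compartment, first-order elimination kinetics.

k = ln2 / t½ = 0.693147 / 6.60 = 0.1050 h⁻¹
C = C₀ · e^(−k·t) = 0.3300 × e^(−0.1050 × 5.34)
  = 0.3300 × 0.5708 = 0.1884 mg/L
Convert: 0.1884 mg/L × 1000 = 188.4 µg/L

188 µg/L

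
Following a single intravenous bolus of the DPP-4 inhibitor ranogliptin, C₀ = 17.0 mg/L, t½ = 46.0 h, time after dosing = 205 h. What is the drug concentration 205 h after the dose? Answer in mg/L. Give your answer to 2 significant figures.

0.77 mg/L

k = ln2 / t½ = 0.693147 / 46.0 = 0.01507 h⁻¹
C = C₀ · e^(−k·t) = 17.00 × e^(−0.01507 × 205)
  = 17.00 × 0.04553 = 0.7740 mg/L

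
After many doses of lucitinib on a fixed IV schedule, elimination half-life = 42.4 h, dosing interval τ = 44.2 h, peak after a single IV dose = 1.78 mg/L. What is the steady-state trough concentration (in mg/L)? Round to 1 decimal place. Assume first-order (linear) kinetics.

1.7 mg/L

k = ln2 / t½ = 0.693147 / 42.4 = 0.01635 h⁻¹
e^(−kτ) = e^(−0.01635 × 44.2) = 0.4855
Accumulation ratio R = 1 / (1 − e^(−kτ)) = 1 / (1 − 0.4855) = 1.944
Steady-state trough = C₀ × R × e^(−kτ) = 1.78 × 1.944 × 0.4855 = 1.680 mg/L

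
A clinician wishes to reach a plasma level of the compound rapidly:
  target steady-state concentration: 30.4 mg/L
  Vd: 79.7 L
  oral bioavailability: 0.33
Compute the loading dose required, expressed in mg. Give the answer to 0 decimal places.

LD = Css × Vd / F = 30.4 × 79.7 / 0.33 = 7342 mg

7342 mg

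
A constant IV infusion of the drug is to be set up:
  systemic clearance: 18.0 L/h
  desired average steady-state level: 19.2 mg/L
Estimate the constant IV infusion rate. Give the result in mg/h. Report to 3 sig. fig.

At steady state, infusion rate R₀ = Css × CL = 19.2 × 18.00 = 345.6 mg/h

346 mg/h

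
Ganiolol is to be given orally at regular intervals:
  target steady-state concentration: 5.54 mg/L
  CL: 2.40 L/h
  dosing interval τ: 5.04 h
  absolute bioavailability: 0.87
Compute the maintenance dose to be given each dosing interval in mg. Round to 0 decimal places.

77 mg

At steady state, F × (Dose/τ) = Css × CL.
Dose = Css × CL × τ / F = 5.54 × 2.400 × 5.04 / 0.87 = 77.03 mg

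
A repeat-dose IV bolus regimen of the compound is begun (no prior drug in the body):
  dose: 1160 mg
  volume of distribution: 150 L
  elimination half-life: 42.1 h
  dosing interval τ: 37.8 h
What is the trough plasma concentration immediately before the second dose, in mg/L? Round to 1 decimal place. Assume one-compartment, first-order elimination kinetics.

C₀ per dose = Dose / Vd = 1160 / 150 = 7.733 mg/L
k = ln2 / t½ = 0.693147 / 42.1 = 0.01646 h⁻¹
Fraction remaining after one interval: r = e^(−kτ) = e^(−0.01646 × 37.8) = 0.5368
Before dose 2, 1 dose has been given (aged 1τ).
C_trough = C₀ × r = 7.733 × 0.5368 = 4.151 mg/L

4.2 mg/L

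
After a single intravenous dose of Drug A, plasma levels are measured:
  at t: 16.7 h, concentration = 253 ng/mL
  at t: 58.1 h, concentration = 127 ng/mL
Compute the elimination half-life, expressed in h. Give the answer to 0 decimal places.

k = ln(C₁/C₂) / (t₂ − t₁) = ln(253/127) / (58.1 − 16.7)
  = 0.6892 / 41.40 = 0.01665 h⁻¹
t½ = ln2 / k = 0.693147 / 0.01665 = 41.63 h

42 h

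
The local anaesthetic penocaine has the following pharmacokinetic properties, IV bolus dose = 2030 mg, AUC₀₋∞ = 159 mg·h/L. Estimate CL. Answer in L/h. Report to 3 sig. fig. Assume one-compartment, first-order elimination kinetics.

12.8 L/h

CL = Dose / AUC = 2030 / 159 = 12.77 L/h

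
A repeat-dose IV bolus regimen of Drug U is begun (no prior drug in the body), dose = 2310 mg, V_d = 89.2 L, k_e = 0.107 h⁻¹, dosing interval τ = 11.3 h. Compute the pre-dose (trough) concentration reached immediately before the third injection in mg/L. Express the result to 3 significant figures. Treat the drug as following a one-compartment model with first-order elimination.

10.0 mg/L

C₀ per dose = Dose / Vd = 2310 / 89.2 = 25.90 mg/L
Fraction remaining after one interval: r = e^(−kτ) = e^(−0.1070 × 11.3) = 0.2985
Before dose 3, 2 doses have been given (aged 1τ, 2τ).
C_trough = C₀ × (r + r²) = 25.90 × (0.2985 + 0.08910) = 10.04 mg/L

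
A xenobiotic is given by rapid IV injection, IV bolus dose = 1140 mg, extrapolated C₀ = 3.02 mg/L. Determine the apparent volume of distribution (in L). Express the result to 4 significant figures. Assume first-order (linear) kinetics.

377.5 L

Vd = Dose / C₀ = 1140 / 3.02 = 377.5 L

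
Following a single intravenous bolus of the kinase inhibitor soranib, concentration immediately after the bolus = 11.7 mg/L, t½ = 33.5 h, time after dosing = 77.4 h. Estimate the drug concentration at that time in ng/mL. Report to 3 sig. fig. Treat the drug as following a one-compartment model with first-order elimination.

k = ln2 / t½ = 0.693147 / 33.5 = 0.02069 h⁻¹
C = C₀ · e^(−k·t) = 11.70 × e^(−0.02069 × 77.4)
  = 11.70 × 0.2016 = 2.359 mg/L
Convert: 2.359 mg/L × 1000 = 2359 ng/mL

2360 ng/mL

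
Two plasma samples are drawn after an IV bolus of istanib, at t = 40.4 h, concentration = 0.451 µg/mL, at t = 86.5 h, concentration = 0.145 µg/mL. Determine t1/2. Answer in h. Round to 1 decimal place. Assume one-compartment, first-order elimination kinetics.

28.2 h

k = ln(C₁/C₂) / (t₂ − t₁) = ln(0.451/0.145) / (86.5 − 40.4)
  = 1.135 / 46.10 = 0.02462 h⁻¹
t½ = ln2 / k = 0.693147 / 0.02462 = 28.15 h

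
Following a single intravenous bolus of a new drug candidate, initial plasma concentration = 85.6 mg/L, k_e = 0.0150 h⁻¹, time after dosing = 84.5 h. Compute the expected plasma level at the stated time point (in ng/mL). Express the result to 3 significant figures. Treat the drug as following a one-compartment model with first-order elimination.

24100 ng/mL

C = C₀ · e^(−k·t) = 85.60 × e^(−0.01500 × 84.5)
  = 85.60 × 0.2815 = 24.10 mg/L
Convert: 24.10 mg/L × 1000 = 24100 ng/mL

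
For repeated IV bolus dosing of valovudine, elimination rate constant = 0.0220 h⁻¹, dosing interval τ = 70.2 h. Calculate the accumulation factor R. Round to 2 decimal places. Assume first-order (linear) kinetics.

e^(−kτ) = e^(−0.02200 × 70.2) = 0.2134
Accumulation ratio R = 1 / (1 − e^(−kτ)) = 1 / (1 − 0.2134) = 1.271

1.27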